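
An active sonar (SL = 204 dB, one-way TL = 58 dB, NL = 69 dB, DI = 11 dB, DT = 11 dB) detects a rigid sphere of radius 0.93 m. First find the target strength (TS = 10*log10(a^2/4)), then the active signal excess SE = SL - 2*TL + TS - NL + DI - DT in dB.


Step 1: TS = 10*log10(0.93^2/4) = -6.65 dB
Step 2: SE = SL - 2*TL + TS - NL + DI - DT = 204 - 2*58 + (-6.65) - 69 + 11 - 11 = 12.35

12.35 dB


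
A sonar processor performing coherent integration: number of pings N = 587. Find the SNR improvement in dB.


Gain = 10*log10(587) = 27.69

27.69 dB


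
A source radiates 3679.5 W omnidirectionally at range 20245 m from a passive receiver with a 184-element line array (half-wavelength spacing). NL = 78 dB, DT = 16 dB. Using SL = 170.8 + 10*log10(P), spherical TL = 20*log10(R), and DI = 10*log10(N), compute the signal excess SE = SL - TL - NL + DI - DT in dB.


Step 1: SL = 170.8 + 10*log10(3679.5) = 206.46 dB
Step 2: TL = 20*log10(20245) = 86.13 dB
Step 3: DI = 10*log10(184) = 22.65 dB
Step 4: SE = SL - TL - NL + DI - DT = 206.46 - 86.13 - 78 + 22.65 - 16 = 48.98

48.98 dB


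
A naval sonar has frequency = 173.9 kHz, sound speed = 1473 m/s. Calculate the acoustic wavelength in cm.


lambda = c/f = 1473 / 173900 = 0.0085 m = 0.85 cm

0.85 cm


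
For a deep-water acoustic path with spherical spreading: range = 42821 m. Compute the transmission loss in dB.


92.63 dB


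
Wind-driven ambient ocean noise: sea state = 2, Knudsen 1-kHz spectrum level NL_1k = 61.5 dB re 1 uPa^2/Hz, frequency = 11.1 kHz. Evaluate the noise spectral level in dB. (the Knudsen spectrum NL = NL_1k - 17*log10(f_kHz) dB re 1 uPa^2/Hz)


43.73 dB


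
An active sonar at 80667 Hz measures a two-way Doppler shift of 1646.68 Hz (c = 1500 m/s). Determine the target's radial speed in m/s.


From fd = 2*f*v/c, v = c*fd/(2*f) = 1500 * 1646.68 / (2*80667) = 15.31

15.31 m/s


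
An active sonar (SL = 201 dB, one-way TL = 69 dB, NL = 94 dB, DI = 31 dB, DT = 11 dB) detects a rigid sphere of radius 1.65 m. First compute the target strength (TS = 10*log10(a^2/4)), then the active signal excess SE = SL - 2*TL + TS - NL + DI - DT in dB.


Step 1: TS = 10*log10(1.65^2/4) = -1.67 dB
Step 2: SE = SL - 2*TL + TS - NL + DI - DT = 201 - 2*69 + (-1.67) - 94 + 31 - 11 = -12.67

-12.67 dB


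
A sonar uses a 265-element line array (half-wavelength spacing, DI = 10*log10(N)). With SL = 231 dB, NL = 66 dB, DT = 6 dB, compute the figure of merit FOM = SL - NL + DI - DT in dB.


Step 1: DI = 10*log10(265) = 24.23 dB
Step 2: FOM = SL - NL + DI - DT = 231 - 66 + 24.23 - 6 = 183.23

183.23 dB


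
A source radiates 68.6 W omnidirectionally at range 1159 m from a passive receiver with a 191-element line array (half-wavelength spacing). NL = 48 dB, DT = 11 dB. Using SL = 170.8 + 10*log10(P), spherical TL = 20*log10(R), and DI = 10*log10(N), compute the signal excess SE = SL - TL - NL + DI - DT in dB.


Step 1: SL = 170.8 + 10*log10(68.6) = 189.16 dB
Step 2: TL = 20*log10(1159) = 61.28 dB
Step 3: DI = 10*log10(191) = 22.81 dB
Step 4: SE = SL - TL - NL + DI - DT = 189.16 - 61.28 - 48 + 22.81 - 11 = 91.69

91.69 dB


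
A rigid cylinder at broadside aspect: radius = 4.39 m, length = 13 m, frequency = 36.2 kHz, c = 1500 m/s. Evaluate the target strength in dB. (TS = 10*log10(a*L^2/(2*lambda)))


lambda = 1500/36200 = 0.04144 m
TS = 10*log10(4.39*13^2/(2*0.04144)) = 39.52

39.52 dB


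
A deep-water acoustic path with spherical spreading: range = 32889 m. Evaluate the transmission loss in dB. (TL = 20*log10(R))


90.34 dB


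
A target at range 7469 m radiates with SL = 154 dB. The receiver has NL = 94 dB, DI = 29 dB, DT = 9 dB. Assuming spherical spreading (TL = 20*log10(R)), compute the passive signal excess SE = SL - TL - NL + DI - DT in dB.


Step 1: TL = 20*log10(7469) = 77.47 dB
Step 2: SE = 154 - 77.47 - 94 + 29 - 9 = 2.53

2.53 dB


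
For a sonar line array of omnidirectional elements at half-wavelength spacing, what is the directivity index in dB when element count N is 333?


25.22 dB


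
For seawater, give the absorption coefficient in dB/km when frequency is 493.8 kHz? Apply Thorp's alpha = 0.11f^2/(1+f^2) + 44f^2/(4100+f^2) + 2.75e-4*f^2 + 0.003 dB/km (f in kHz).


110.441 dB/km


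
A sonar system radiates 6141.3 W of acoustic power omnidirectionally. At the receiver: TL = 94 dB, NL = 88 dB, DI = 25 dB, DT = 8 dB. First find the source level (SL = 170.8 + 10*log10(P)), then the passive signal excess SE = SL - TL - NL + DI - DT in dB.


Step 1: SL = 170.8 + 10*log10(6141.3) = 208.68 dB
Step 2: SE = SL - TL - NL + DI - DT = 208.68 - 94 - 88 + 25 - 8 = 43.68

43.68 dB


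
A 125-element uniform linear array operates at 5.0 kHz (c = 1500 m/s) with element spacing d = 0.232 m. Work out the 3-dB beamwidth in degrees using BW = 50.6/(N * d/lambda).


0.52 deg


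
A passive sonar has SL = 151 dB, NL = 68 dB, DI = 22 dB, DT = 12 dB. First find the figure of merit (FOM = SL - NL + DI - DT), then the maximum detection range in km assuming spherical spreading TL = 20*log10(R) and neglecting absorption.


Step 1: FOM = SL - NL + DI - DT = 151 - 68 + 22 - 12 = 93 dB
Step 2: at max range FOM = TL = 20*log10(R), so R = 10^(93/20) = 44668.36 m = 44.67 km

44.67 km


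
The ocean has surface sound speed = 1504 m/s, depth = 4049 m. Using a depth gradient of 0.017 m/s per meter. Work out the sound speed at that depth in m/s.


1572.833 m/s


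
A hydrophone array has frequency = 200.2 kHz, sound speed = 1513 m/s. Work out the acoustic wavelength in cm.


0.76 cm


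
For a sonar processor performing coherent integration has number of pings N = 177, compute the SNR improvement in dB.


22.48 dB


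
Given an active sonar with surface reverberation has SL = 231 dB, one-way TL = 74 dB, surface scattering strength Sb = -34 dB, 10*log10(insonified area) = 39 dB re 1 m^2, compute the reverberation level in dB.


RL = SL - 2*TL + Sb + 10*log10(A) = 231 - 2*74 + (-34) + 39 = 88

88 dB


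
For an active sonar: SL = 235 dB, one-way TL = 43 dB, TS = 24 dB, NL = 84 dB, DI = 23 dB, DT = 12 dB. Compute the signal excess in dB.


SE = SL - 2*TL + TS - NL + DI - DT = 235 - 2*43 + (24) - 84 + 23 - 12 = 100

100 dB


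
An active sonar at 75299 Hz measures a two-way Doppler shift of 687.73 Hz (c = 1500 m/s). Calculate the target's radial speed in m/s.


From fd = 2*f*v/c, v = c*fd/(2*f) = 1500 * 687.73 / (2*75299) = 6.85

6.85 m/s


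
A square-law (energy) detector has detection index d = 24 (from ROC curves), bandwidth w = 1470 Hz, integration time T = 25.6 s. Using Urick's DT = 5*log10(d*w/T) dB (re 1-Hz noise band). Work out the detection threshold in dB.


DT = 5*log10(d*w/T) = 5*log10(24 * 1470 / 25.6) = 5*log10(1378.12) = 15.7

15.7 dB


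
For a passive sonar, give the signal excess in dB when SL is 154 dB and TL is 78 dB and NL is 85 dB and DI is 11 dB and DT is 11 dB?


SE = SL - TL - NL + DI - DT = 154 - 78 - 85 + 11 - 11 = -9

-9 dB


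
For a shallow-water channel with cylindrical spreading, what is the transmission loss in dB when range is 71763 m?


TL = 10*log10(71763) = 48.56

48.56 dB


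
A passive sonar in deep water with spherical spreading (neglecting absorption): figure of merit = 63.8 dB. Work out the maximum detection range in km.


At max range FOM = TL, so 20*log10(R) = 63.8
R = 10^(63.8/20) = 1548.82 m = 1.55 km

1.55 km


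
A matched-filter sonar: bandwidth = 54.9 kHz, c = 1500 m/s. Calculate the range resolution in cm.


dR = c/(2*BW) = 1500 / (2 * 54.9e3) = 0.0137 m = 1.37 cm

1.37 cm


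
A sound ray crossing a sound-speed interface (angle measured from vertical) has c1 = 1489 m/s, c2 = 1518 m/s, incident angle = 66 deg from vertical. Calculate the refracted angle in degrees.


sin(theta2) = (c2/c1)*sin(theta1) = (1518/1489)*sin(66 deg) = 0.93134
theta2 = arcsin(0.93134) = 68.64

68.64 deg


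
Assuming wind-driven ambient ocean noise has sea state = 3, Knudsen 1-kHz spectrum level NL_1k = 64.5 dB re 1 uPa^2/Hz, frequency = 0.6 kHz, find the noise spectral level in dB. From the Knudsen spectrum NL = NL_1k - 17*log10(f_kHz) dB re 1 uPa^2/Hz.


NL = NL_1k - 17*log10(f_kHz) = 64.5 - 17*log10(0.6) = 64.5 - (-3.77) = 68.27

68.27 dB


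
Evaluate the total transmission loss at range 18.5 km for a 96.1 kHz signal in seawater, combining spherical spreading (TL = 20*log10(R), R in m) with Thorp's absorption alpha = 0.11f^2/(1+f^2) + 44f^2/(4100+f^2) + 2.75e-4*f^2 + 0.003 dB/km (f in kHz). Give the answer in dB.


Step 1 (Thorp): alpha = 0.11*9235.21/(1+9235.21) + 44*9235.21/(4100+9235.21) + 2.75e-4*9235.21 + 0.003 = 33.1246 dB/km
Step 2: TL_spread = 20*log10(18500) = 85.34 dB
Step 3: TL_abs = alpha*R = 33.1246 * 18.5 = 612.81 dB
Step 4: TL_total = 85.34 + 612.81 = 698.15

698.15 dB


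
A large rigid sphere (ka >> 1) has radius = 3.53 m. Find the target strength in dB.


TS = 10*log10(3.53^2 / 4) = 10*log10(3.115225) = 4.93

4.93 dB


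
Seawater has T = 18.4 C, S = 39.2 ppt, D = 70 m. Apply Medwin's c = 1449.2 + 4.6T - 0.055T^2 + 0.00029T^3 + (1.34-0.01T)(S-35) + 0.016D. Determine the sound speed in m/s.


1523.0 m/s


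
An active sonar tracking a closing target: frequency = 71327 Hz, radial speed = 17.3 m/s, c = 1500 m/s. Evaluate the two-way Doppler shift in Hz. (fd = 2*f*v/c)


fd = 2*f*v/c = 2 * 71327 * 17.3 / 1500 = 1645.28

1645.28 Hz


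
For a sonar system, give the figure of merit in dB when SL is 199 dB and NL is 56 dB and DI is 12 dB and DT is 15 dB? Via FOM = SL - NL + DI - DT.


FOM = SL - NL + DI - DT = 199 - 56 + 12 - 15 = 140

140 dB


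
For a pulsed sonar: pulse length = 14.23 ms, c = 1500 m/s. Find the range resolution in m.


10.6725 m


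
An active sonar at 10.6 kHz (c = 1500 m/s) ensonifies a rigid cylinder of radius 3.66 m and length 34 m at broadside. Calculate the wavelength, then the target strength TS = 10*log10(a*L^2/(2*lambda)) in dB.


Step 1: lambda = c/f = 1500/10600 = 0.14151 m
Step 2: TS = 10*log10(a*L^2/(2*lambda)) = 10*log10(3.66*34^2/(2*0.14151)) = 41.75

41.75 dB


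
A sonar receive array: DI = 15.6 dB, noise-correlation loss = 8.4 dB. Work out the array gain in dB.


7.2 dB


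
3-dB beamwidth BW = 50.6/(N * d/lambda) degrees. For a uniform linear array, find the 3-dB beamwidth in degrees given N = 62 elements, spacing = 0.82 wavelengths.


BW = 50.6 / (62 * 0.82) = 50.6 / 50.84 = 1.0

1.0 deg


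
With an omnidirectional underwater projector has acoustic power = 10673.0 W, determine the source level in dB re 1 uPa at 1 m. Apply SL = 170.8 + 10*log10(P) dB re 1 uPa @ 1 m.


SL = 170.8 + 10*log10(10673.0) = 170.8 + 40.28 = 211.08

211.08 dB


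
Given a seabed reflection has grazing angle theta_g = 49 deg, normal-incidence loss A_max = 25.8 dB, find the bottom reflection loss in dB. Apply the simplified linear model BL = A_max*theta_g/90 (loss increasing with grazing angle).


14.05 dB


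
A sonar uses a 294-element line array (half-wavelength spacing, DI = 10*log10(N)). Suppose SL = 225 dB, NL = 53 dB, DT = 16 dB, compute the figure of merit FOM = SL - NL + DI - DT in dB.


180.68 dB


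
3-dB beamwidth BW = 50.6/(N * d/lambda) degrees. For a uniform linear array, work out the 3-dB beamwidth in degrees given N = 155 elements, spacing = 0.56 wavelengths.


BW = 50.6 / (155 * 0.56) = 50.6 / 86.8 = 0.58

0.58 deg


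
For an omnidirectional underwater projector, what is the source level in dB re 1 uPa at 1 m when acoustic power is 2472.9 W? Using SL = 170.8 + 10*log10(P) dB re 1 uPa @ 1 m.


SL = 170.8 + 10*log10(2472.9) = 170.8 + 33.93 = 204.73

204.73 dB


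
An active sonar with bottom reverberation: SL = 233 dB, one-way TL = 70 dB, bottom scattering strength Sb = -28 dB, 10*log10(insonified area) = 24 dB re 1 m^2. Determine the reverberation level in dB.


89 dB


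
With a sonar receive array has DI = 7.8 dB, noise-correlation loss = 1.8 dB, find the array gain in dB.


6.0 dB


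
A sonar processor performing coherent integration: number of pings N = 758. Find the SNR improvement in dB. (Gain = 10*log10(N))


Gain = 10*log10(758) = 28.8

28.8 dB


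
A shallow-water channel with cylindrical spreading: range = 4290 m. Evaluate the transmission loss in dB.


36.32 dB


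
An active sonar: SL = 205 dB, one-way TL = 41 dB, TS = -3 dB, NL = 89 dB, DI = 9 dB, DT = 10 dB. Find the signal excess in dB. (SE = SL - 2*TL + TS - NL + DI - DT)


SE = SL - 2*TL + TS - NL + DI - DT = 205 - 2*41 + (-3) - 89 + 9 - 10 = 30

30 dB


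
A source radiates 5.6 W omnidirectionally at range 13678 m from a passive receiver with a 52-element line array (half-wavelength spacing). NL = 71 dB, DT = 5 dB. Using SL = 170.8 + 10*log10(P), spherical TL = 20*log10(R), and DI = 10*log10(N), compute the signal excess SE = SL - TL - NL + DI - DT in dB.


36.72 dB


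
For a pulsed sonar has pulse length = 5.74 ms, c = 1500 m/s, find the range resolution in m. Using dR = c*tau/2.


4.305 m


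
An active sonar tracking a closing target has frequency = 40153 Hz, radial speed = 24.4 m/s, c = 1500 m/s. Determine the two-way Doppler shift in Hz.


1306.31 Hz


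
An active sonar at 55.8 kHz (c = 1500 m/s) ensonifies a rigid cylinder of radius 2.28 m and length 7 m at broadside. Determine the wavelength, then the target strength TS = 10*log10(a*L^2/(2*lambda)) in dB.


Step 1: lambda = c/f = 1500/55800 = 0.02688 m
Step 2: TS = 10*log10(a*L^2/(2*lambda)) = 10*log10(2.28*7^2/(2*0.02688)) = 33.18

33.18 dB


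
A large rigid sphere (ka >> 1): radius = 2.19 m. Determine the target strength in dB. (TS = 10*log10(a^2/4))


TS = 10*log10(2.19^2 / 4) = 10*log10(1.199025) = 0.79

0.79 dB


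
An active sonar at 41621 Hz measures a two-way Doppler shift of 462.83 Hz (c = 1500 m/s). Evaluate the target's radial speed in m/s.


From fd = 2*f*v/c, v = c*fd/(2*f) = 1500 * 462.83 / (2*41621) = 8.34

8.34 m/s


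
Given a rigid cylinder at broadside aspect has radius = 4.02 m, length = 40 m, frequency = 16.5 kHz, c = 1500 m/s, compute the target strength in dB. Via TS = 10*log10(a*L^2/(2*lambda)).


45.49 dB


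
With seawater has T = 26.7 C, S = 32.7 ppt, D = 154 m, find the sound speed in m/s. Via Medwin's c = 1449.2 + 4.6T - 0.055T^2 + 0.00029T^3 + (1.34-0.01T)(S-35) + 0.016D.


1538.33 m/s


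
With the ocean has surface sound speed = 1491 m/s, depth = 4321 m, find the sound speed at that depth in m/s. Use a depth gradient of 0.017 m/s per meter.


c = 1491 + 0.017 * 4321 = 1564.457

1564.457 m/s


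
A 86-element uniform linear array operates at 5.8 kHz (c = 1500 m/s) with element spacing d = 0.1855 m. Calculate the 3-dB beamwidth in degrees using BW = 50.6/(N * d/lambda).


0.82 deg


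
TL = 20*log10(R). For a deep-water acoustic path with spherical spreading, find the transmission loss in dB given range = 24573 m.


87.81 dB


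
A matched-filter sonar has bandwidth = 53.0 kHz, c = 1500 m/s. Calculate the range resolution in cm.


1.42 cm


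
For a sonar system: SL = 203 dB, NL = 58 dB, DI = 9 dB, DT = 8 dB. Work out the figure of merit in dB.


FOM = SL - NL + DI - DT = 203 - 58 + 9 - 8 = 146

146 dB


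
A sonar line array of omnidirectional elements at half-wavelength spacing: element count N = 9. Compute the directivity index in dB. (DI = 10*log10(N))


9.54 dB


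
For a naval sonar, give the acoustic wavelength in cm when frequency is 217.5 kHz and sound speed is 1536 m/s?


lambda = c/f = 1536 / 217500 = 0.0071 m = 0.71 cm

0.71 cm


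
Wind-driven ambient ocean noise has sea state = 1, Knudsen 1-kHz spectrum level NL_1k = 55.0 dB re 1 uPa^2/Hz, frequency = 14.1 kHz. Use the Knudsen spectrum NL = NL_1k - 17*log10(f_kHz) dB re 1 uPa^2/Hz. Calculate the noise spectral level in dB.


NL = NL_1k - 17*log10(f_kHz) = 55.0 - 17*log10(14.1) = 55.0 - (19.54) = 35.46

35.46 dB


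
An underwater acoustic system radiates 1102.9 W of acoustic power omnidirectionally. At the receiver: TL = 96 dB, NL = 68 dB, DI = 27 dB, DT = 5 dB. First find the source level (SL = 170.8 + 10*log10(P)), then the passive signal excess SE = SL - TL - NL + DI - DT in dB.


Step 1: SL = 170.8 + 10*log10(1102.9) = 201.23 dB
Step 2: SE = SL - TL - NL + DI - DT = 201.23 - 96 - 68 + 27 - 5 = 59.23

59.23 dB


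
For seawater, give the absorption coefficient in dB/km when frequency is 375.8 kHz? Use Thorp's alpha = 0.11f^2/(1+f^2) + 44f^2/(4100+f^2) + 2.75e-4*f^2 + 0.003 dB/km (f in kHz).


f^2 = 141225.64
alpha = 0.11*141225.64/(1+141225.64) + 44*141225.64/(4100+141225.64) + 2.75e-4*141225.64 + 0.003 = 81.709

81.709 dB/km


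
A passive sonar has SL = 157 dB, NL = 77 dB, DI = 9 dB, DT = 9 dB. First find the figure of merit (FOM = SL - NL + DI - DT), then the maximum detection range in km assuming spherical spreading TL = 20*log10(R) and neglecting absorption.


Step 1: FOM = SL - NL + DI - DT = 157 - 77 + 9 - 9 = 80 dB
Step 2: at max range FOM = TL = 20*log10(R), so R = 10^(80/20) = 10000.0 m = 10.0 km

10.0 km


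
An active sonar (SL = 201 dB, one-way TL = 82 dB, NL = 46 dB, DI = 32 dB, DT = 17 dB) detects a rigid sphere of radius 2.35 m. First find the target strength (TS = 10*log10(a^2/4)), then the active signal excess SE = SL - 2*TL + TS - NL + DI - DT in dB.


Step 1: TS = 10*log10(2.35^2/4) = 1.4 dB
Step 2: SE = SL - 2*TL + TS - NL + DI - DT = 201 - 2*82 + (1.4) - 46 + 32 - 17 = 7.4

7.4 dB


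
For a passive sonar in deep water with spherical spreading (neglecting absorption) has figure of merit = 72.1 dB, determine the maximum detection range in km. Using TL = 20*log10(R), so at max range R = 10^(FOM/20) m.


At max range FOM = TL, so 20*log10(R) = 72.1
R = 10^(72.1/20) = 4027.17 m = 4.03 km

4.03 km


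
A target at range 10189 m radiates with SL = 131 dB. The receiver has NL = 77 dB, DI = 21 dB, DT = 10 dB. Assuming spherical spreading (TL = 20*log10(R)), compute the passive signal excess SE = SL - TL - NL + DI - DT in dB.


Step 1: TL = 20*log10(10189) = 80.16 dB
Step 2: SE = 131 - 80.16 - 77 + 21 - 10 = -15.16

-15.16 dB


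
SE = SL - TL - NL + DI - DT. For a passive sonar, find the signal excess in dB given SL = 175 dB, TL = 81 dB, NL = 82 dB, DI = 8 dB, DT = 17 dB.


SE = SL - TL - NL + DI - DT = 175 - 81 - 82 + 8 - 17 = 3

3 dB


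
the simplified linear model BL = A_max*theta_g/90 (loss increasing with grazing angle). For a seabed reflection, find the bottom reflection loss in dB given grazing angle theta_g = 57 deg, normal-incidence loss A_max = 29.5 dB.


BL = A_max * theta_g / 90 = 29.5 * 57 / 90 = 18.68

18.68 dB


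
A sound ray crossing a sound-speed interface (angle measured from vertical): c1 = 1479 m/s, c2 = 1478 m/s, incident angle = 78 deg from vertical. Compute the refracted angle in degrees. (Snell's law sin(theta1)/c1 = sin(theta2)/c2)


sin(theta2) = (c2/c1)*sin(theta1) = (1478/1479)*sin(78 deg) = 0.97749
theta2 = arcsin(0.97749) = 77.82

77.82 deg


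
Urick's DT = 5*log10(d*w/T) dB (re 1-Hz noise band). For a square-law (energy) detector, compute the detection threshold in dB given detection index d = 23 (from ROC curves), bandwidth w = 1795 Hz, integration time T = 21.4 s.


DT = 5*log10(d*w/T) = 5*log10(23 * 1795 / 21.4) = 5*log10(1929.21) = 16.43

16.43 dB


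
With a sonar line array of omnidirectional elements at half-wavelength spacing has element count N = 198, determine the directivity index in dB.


22.97 dB


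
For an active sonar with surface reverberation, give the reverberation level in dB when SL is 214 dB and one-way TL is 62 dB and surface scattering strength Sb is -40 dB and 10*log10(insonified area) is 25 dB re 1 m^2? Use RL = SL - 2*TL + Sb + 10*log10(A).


RL = SL - 2*TL + Sb + 10*log10(A) = 214 - 2*62 + (-40) + 25 = 75

75 dB


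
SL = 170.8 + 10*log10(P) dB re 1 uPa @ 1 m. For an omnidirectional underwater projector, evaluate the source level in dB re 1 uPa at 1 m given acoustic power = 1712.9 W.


203.14 dB


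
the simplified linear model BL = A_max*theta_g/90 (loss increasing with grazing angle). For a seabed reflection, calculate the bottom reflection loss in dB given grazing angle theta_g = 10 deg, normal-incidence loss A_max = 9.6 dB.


1.07 dB


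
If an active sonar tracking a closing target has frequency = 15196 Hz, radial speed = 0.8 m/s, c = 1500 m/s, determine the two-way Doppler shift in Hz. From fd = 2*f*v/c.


fd = 2*f*v/c = 2 * 15196 * 0.8 / 1500 = 16.21

16.21 Hz


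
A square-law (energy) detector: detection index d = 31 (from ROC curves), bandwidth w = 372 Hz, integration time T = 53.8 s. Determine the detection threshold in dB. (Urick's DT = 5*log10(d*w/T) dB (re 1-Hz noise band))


DT = 5*log10(d*w/T) = 5*log10(31 * 372 / 53.8) = 5*log10(214.35) = 11.66

11.66 dB


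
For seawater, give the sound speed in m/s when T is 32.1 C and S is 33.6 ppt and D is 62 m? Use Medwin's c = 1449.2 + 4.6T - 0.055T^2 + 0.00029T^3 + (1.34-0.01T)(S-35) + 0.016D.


c = 1449.2 + 4.6*32.1 - 0.055*32.1^2 + 0.00029*32.1^3 + (1.34 - 0.01*32.1)*(33.6 - 35) + 0.016*62 = 1549.34

1549.34 m/s


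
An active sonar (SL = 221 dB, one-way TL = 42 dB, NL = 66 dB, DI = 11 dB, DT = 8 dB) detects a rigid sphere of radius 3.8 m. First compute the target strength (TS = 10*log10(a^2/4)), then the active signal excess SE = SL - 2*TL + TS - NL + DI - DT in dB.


Step 1: TS = 10*log10(3.8^2/4) = 5.58 dB
Step 2: SE = SL - 2*TL + TS - NL + DI - DT = 221 - 2*42 + (5.58) - 66 + 11 - 8 = 79.58

79.58 dB


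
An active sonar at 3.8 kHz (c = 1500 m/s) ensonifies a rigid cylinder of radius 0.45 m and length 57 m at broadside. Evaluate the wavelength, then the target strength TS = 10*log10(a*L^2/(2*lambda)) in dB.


Step 1: lambda = c/f = 1500/3800 = 0.39474 m
Step 2: TS = 10*log10(a*L^2/(2*lambda)) = 10*log10(0.45*57^2/(2*0.39474)) = 32.68

32.68 dB


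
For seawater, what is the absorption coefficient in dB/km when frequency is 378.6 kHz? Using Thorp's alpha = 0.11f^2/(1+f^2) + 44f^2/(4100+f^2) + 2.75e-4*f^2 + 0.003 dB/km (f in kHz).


f^2 = 143337.96
alpha = 0.11*143337.96/(1+143337.96) + 44*143337.96/(4100+143337.96) + 2.75e-4*143337.96 + 0.003 = 82.307

82.307 dB/km


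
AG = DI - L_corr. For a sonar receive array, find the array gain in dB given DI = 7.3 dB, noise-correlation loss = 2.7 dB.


AG = DI - L_corr = 7.3 - 2.7 = 4.6

4.6 dB


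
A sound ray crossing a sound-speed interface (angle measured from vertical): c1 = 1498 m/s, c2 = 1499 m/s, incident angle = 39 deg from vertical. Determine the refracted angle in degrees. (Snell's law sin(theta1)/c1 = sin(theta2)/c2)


sin(theta2) = (c2/c1)*sin(theta1) = (1499/1498)*sin(39 deg) = 0.62974
theta2 = arcsin(0.62974) = 39.03

39.03 deg


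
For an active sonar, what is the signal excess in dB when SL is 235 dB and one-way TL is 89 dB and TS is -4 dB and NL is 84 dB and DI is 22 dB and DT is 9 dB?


SE = SL - 2*TL + TS - NL + DI - DT = 235 - 2*89 + (-4) - 84 + 22 - 9 = -18

-18 dB


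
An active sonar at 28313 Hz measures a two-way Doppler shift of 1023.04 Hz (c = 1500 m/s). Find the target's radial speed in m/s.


From fd = 2*f*v/c, v = c*fd/(2*f) = 1500 * 1023.04 / (2*28313) = 27.1

27.1 m/s


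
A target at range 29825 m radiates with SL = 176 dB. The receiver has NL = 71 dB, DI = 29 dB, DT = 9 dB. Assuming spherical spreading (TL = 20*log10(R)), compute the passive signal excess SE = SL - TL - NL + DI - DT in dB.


35.51 dB


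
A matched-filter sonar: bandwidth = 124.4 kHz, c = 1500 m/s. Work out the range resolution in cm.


0.6 cm


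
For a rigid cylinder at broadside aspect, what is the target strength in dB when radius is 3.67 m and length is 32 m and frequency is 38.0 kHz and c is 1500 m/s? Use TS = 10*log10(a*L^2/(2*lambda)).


lambda = 1500/38000 = 0.03947 m
TS = 10*log10(3.67*32^2/(2*0.03947)) = 46.78

46.78 dB


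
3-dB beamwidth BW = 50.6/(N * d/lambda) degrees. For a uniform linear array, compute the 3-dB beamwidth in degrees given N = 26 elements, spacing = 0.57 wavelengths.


3.41 deg


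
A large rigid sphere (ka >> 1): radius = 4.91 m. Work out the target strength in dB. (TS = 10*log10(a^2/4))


TS = 10*log10(4.91^2 / 4) = 10*log10(6.027025) = 7.8

7.8 dB


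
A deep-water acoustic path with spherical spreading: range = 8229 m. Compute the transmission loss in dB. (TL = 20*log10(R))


78.31 dB


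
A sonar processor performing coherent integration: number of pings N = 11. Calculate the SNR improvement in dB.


10.41 dB


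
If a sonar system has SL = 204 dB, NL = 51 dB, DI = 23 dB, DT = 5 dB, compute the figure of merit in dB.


FOM = SL - NL + DI - DT = 204 - 51 + 23 - 5 = 171

171 dB


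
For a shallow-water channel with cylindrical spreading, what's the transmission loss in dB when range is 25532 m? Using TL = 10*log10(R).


44.07 dB


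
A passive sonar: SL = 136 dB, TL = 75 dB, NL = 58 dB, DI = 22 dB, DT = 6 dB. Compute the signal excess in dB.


SE = SL - TL - NL + DI - DT = 136 - 75 - 58 + 22 - 6 = 19

19 dB


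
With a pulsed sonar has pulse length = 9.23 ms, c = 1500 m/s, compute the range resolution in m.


dR = c*tau/2 = 1500 * 9.23e-3 / 2 = 6.9225

6.9225 m


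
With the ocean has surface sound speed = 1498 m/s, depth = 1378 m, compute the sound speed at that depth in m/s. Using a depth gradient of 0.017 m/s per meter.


c = 1498 + 0.017 * 1378 = 1521.426

1521.426 m/s


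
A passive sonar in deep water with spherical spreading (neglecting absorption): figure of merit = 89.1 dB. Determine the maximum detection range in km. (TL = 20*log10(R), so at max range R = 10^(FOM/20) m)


At max range FOM = TL, so 20*log10(R) = 89.1
R = 10^(89.1/20) = 28510.18 m = 28.51 km

28.51 km


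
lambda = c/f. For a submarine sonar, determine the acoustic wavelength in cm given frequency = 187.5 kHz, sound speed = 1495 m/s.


lambda = c/f = 1495 / 187500 = 0.008 m = 0.8 cm

0.8 cm


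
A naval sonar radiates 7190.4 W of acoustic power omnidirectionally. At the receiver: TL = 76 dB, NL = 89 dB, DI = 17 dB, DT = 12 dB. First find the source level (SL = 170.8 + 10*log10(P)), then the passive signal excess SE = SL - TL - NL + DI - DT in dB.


Step 1: SL = 170.8 + 10*log10(7190.4) = 209.37 dB
Step 2: SE = SL - TL - NL + DI - DT = 209.37 - 76 - 89 + 17 - 12 = 49.37

49.37 dB


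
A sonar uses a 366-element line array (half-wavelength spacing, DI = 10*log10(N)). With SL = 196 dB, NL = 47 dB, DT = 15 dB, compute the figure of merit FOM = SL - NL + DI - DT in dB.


Step 1: DI = 10*log10(366) = 25.63 dB
Step 2: FOM = SL - NL + DI - DT = 196 - 47 + 25.63 - 15 = 159.63

159.63 dB


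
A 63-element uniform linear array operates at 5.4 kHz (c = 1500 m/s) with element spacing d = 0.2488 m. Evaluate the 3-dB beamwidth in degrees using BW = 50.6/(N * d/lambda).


Step 1: lambda = 1500/5400 = 0.27778 m
Step 2: d/lambda = 0.2488/0.27778 = 0.8957
Step 3: BW = 50.6/(N * d/lambda) = 50.6/(63 * 0.8957) = 0.9

0.9 deg


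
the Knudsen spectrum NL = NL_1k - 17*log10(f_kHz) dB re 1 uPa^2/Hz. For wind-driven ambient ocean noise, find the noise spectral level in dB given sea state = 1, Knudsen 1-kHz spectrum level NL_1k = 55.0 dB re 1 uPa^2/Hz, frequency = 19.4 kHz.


NL = NL_1k - 17*log10(f_kHz) = 55.0 - 17*log10(19.4) = 55.0 - (21.89) = 33.11

33.11 dB


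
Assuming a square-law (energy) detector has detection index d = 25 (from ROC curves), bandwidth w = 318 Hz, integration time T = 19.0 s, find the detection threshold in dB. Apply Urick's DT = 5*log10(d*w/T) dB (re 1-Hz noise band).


13.11 dB


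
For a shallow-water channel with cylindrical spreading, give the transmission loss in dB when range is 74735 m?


TL = 10*log10(74735) = 48.74

48.74 dB


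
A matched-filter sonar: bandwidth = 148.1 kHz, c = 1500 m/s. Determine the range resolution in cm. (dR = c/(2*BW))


0.51 cm


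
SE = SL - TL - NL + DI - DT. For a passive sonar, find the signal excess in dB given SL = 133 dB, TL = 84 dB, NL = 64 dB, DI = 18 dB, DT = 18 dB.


SE = SL - TL - NL + DI - DT = 133 - 84 - 64 + 18 - 18 = -15

-15 dB


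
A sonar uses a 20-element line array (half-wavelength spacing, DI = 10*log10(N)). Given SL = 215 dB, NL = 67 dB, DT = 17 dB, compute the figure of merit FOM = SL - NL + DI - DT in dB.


Step 1: DI = 10*log10(20) = 13.01 dB
Step 2: FOM = SL - NL + DI - DT = 215 - 67 + 13.01 - 17 = 144.01

144.01 dB


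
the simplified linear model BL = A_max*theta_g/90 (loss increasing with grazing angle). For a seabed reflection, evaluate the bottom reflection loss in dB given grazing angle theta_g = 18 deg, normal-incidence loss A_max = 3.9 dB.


0.78 dB


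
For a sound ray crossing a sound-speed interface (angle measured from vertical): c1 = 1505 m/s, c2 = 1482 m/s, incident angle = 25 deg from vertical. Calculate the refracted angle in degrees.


sin(theta2) = (c2/c1)*sin(theta1) = (1482/1505)*sin(25 deg) = 0.41616
theta2 = arcsin(0.41616) = 24.59

24.59 deg


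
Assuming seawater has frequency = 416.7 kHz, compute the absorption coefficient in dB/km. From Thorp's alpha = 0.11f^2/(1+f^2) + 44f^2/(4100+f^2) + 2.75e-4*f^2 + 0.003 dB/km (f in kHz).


f^2 = 173638.89
alpha = 0.11*173638.89/(1+173638.89) + 44*173638.89/(4100+173638.89) + 2.75e-4*173638.89 + 0.003 = 90.849

90.849 dB/km


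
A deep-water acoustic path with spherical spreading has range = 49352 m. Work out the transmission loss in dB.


TL = 20*log10(49352) = 93.87

93.87 dB


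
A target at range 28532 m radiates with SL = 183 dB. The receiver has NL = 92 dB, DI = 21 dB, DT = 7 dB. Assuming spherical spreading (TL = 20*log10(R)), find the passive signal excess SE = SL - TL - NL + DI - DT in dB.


Step 1: TL = 20*log10(28532) = 89.11 dB
Step 2: SE = 183 - 89.11 - 92 + 21 - 7 = 15.89

15.89 dB


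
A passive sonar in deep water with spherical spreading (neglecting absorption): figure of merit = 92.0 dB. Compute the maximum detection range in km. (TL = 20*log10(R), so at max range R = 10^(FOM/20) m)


39.81 km


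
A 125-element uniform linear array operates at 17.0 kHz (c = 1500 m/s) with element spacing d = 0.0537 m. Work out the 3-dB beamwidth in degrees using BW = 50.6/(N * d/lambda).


Step 1: lambda = 1500/17000 = 0.08824 m
Step 2: d/lambda = 0.0537/0.08824 = 0.6086
Step 3: BW = 50.6/(N * d/lambda) = 50.6/(125 * 0.6086) = 0.67

0.67 deg


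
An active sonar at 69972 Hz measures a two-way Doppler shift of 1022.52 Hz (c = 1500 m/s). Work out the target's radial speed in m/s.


From fd = 2*f*v/c, v = c*fd/(2*f) = 1500 * 1022.52 / (2*69972) = 10.96

10.96 m/s


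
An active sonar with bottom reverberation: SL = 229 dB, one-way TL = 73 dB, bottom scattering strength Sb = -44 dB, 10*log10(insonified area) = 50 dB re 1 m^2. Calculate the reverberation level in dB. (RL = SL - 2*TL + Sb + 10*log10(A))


89 dB


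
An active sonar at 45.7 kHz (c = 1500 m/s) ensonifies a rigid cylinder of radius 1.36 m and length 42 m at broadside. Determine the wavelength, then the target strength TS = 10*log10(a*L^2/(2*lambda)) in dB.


Step 1: lambda = c/f = 1500/45700 = 0.03282 m
Step 2: TS = 10*log10(a*L^2/(2*lambda)) = 10*log10(1.36*42^2/(2*0.03282)) = 45.63

45.63 dB


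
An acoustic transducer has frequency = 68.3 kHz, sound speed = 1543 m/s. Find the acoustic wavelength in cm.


lambda = c/f = 1543 / 68300 = 0.0226 m = 2.26 cm

2.26 cm


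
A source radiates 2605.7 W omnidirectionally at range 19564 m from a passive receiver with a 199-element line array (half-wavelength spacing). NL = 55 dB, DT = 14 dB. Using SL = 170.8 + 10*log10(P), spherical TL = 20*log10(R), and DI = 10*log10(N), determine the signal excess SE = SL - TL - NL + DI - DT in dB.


73.12 dB


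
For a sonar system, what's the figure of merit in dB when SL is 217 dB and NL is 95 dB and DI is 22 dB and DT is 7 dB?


137 dB


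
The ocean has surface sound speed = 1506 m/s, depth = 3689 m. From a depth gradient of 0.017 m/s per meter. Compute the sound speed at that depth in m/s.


c = 1506 + 0.017 * 3689 = 1568.713

1568.713 m/s


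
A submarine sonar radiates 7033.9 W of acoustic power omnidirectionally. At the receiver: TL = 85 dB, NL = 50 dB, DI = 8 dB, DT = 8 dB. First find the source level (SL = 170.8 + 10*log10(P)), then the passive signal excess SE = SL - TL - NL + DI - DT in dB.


Step 1: SL = 170.8 + 10*log10(7033.9) = 209.27 dB
Step 2: SE = SL - TL - NL + DI - DT = 209.27 - 85 - 50 + 8 - 8 = 74.27

74.27 dB


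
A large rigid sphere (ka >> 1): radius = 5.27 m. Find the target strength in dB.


TS = 10*log10(5.27^2 / 4) = 10*log10(6.943225) = 8.42

8.42 dB


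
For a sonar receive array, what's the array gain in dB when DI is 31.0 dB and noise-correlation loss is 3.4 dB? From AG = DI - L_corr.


AG = DI - L_corr = 31.0 - 3.4 = 27.6

27.6 dB


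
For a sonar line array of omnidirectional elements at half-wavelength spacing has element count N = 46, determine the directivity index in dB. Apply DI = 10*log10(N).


DI = 10*log10(46) = 16.63

16.63 dB


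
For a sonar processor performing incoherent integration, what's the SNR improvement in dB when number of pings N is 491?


Gain = 5*log10(491) = 13.46

13.46 dB


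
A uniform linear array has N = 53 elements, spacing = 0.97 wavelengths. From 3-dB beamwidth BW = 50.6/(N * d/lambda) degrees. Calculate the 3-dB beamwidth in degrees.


BW = 50.6 / (53 * 0.97) = 50.6 / 51.41 = 0.98

0.98 deg


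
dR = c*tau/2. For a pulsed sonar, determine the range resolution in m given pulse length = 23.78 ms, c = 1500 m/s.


17.835 m


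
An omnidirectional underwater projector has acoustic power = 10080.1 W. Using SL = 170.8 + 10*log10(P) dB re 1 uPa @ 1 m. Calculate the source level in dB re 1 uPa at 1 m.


SL = 170.8 + 10*log10(10080.1) = 170.8 + 40.03 = 210.83

210.83 dB


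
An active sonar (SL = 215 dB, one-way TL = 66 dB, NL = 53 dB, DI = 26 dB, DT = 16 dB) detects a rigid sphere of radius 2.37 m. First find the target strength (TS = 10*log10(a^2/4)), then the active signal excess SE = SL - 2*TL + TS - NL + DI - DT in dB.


Step 1: TS = 10*log10(2.37^2/4) = 1.47 dB
Step 2: SE = SL - 2*TL + TS - NL + DI - DT = 215 - 2*66 + (1.47) - 53 + 26 - 16 = 41.47

41.47 dB


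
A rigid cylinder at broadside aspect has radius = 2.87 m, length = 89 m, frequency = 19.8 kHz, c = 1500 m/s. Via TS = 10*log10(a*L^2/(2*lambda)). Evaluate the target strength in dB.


51.76 dB


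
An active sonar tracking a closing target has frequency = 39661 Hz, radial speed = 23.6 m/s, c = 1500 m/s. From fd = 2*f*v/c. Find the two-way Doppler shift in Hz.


1248.0 Hz


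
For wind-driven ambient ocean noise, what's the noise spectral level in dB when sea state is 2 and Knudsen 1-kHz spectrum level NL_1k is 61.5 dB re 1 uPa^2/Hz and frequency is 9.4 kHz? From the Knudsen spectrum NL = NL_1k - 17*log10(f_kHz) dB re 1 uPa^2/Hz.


NL = NL_1k - 17*log10(f_kHz) = 61.5 - 17*log10(9.4) = 61.5 - (16.54) = 44.96

44.96 dB


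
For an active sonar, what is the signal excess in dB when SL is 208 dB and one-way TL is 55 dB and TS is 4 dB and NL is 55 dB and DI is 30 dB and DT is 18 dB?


SE = SL - 2*TL + TS - NL + DI - DT = 208 - 2*55 + (4) - 55 + 30 - 18 = 59

59 dB


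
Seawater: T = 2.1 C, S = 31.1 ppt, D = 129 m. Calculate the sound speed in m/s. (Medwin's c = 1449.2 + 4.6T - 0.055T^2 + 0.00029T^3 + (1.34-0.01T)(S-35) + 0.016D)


c = 1449.2 + 4.6*2.1 - 0.055*2.1^2 + 0.00029*2.1^3 + (1.34 - 0.01*2.1)*(31.1 - 35) + 0.016*129 = 1455.54

1455.54 m/s


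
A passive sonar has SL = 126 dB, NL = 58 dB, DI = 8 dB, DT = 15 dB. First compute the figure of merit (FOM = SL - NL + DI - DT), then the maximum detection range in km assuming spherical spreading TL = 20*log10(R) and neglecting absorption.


Step 1: FOM = SL - NL + DI - DT = 126 - 58 + 8 - 15 = 61 dB
Step 2: at max range FOM = TL = 20*log10(R), so R = 10^(61/20) = 1122.02 m = 1.12 km

1.12 km


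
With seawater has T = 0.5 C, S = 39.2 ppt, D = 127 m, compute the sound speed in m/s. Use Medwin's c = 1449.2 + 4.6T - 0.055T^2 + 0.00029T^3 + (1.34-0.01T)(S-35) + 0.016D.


c = 1449.2 + 4.6*0.5 - 0.055*0.5^2 + 0.00029*0.5^3 + (1.34 - 0.01*0.5)*(39.2 - 35) + 0.016*127 = 1459.13

1459.13 m/s


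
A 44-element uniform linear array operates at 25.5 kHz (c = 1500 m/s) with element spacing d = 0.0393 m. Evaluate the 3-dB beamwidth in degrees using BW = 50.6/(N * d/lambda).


1.72 deg


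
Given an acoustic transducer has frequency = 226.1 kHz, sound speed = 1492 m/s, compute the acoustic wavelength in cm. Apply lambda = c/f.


0.66 cm


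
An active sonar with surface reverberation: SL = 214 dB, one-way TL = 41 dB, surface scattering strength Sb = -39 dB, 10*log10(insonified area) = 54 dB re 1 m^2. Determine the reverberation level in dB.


RL = SL - 2*TL + Sb + 10*log10(A) = 214 - 2*41 + (-39) + 54 = 147

147 dB


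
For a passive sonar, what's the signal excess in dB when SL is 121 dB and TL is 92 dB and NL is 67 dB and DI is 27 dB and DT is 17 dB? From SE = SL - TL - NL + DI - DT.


-28 dB


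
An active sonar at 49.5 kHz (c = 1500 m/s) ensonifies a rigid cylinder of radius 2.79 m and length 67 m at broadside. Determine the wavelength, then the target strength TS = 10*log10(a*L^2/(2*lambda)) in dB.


Step 1: lambda = c/f = 1500/49500 = 0.0303 m
Step 2: TS = 10*log10(a*L^2/(2*lambda)) = 10*log10(2.79*67^2/(2*0.0303)) = 53.15

53.15 dB


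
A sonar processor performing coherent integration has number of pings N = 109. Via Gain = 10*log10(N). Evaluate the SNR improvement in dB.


20.37 dB


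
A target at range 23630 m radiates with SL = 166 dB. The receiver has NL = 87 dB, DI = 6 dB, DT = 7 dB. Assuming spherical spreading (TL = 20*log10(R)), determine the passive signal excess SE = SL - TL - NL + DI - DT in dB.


Step 1: TL = 20*log10(23630) = 87.47 dB
Step 2: SE = 166 - 87.47 - 87 + 6 - 7 = -9.47

-9.47 dB


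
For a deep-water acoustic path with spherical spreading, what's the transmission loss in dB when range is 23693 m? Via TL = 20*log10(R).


TL = 20*log10(23693) = 87.49

87.49 dB


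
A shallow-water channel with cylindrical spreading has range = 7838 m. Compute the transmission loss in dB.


TL = 10*log10(7838) = 38.94

38.94 dB


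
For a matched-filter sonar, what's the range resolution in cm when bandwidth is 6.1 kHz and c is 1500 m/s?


12.3 cm


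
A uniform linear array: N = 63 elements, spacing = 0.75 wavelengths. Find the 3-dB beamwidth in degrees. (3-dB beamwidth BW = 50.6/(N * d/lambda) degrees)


BW = 50.6 / (63 * 0.75) = 50.6 / 47.25 = 1.07

1.07 deg


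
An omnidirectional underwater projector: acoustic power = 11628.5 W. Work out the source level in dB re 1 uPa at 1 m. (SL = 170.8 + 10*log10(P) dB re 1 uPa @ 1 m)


SL = 170.8 + 10*log10(11628.5) = 170.8 + 40.66 = 211.46

211.46 dB


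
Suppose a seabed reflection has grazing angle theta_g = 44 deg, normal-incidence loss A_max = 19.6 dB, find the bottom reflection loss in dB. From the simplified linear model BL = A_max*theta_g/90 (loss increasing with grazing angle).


BL = A_max * theta_g / 90 = 19.6 * 44 / 90 = 9.58

9.58 dB


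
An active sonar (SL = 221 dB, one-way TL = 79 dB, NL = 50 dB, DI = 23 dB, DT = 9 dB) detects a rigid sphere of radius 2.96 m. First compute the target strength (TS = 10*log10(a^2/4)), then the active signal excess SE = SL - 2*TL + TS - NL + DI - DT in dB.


Step 1: TS = 10*log10(2.96^2/4) = 3.41 dB
Step 2: SE = SL - 2*TL + TS - NL + DI - DT = 221 - 2*79 + (3.41) - 50 + 23 - 9 = 30.41

30.41 dB


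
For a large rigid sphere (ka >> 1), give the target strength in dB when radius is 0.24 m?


TS = 10*log10(0.24^2 / 4) = 10*log10(0.0144) = -18.42

-18.42 dB
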